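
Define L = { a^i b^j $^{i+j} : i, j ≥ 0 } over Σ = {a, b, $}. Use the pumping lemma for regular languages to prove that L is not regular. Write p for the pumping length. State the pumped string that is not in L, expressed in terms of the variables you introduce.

Assume L is regular. Let p be the pumping length given by the pumping lemma.
Take w = a^p b^p $^{2p} ∈ L (with i=j=p, i+j=2p), |w| = 4p ≥ p.
The pumping lemma gives a decomposition w = xyz where |xy| ≤ p and |y| > 0.
Since the first p symbols of w are all a's and |xy| ≤ p, y lies entirely in the leading a-block: y = a^k for some k with 1 ≤ k ≤ p.
Consider xy^2z = a^{p+k} b^p $^{2p}. Now the a- and b-counts sum to 2p+k, but the $-count is 2p ≠ 2p+k. So xy^2z ∉ L.
This contradicts the pumping lemma, so L is not regular.

a^{p+k} b^p $^{2p}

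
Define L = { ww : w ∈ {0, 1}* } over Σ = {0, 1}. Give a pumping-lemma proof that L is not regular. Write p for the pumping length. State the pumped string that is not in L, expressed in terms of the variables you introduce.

0^{p+k} 1^p 0^p 1^p

Toward a contradiction, assume L is regular with pumping length p.
Take w = 0^p 1^p 0^p 1^p = uu where u = 0^p1^p; then w ∈ L and |w| = 4p ≥ p.
Write w = xyz as guaranteed by the lemma, with |xy| ≤ p and y is nonempty.
Since the first p symbols of w are all 0's and |xy| ≤ p, y lies entirely in the leading 0-block: y = 0^k for some k with 1 ≤ k ≤ p.
Pump with i = 2: xy^2z = 0^{p+k} 1^p 0^p 1^p, of length 4p+k. Suppose this equals vv. The string starts with 0 and ends with 1, so v does too; thus the boundary between the two copies of v is a 1→0 transition. There is exactly one such transition, at position 2p+k, so |v| = 2p+k and |vv| = 4p+2k ≠ 4p+k since k ≥ 1. So xy^2z ∉ L.
This is a contradiction; hence L is not regular.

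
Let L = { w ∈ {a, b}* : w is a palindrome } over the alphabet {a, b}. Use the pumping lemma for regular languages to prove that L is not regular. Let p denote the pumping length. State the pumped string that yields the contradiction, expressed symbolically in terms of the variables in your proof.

a^{p+k} b a^p

Suppose for contradiction that L is regular, and let p be the pumping length.
Take w = a^p b a^p, a palindrome of length 2p+1 ≥ p.
Write w = xyz as guaranteed by the lemma, with |xy| ≤ p and y is nonempty.
Since the first p symbols of w are all a's and |xy| ≤ p, y lies entirely in the leading a-block: y = a^k for some k with 1 ≤ k ≤ p.
Pump with i = 2: xy^2z = a^{p+k} b a^p. Its reverse is a^p b a^{p+k}, which differs from xy^2z since k ≥ 1. So xy^2z is not a palindrome and xy^2z ∉ L.
Contradiction. Therefore L is not regular.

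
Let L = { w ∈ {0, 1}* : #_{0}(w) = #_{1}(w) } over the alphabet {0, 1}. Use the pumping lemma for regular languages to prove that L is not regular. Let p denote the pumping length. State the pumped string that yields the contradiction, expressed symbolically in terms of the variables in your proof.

Assume L is regular; let p be its pumping constant.
Choose w = 0^p 1^p ∈ L with |w| = 2p ≥ p.
Write w = xyz as guaranteed by the lemma, with |xy| ≤ p and y is nonempty.
Because |xy| ≤ p and w begins with p copies of 0, we have y = 0^k with 1 ≤ k ≤ p.
Pump with i = 2: xy^2z = 0^{p+k} 1^p has p+k occurrences of 0 but only p of 1. Since k ≥ 1 the counts differ, so xy^2z ∉ L.
Contradiction. Therefore L is not regular.

0^{p+k} 1^p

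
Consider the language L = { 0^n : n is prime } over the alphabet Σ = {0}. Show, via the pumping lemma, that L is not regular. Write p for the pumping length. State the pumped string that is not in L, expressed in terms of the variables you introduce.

Toward a contradiction, assume L is regular with pumping length p.
Let q be a prime with q ≥ p+2 (infinitely many primes exist), and take w = 0^q ∈ L with |w| = q ≥ p.
Write w = xyz as guaranteed by the lemma, with |xy| ≤ p and y is nonempty.
Then y = 0^k for some k with 1 ≤ k ≤ p.
Since 1 ≤ k ≤ p, |xz| = q-k. Pump with i = q+1: |xy^{q+1}z| = (q-k)+(q+1)k = q+qk = q(1+k), which is composite (both factors ≥ 2). So xy^{q+1}z = 0^{q(1+k)} ∉ L.
This contradicts the pumping lemma, so L is not regular.

0^{q(1+k)}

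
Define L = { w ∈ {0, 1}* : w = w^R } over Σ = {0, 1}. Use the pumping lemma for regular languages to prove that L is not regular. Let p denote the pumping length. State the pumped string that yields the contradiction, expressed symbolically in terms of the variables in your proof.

Assume L is regular. Let p be the pumping length given by the pumping lemma.
Take w = 0^p 1 0^p, a palindrome of length 2p+1 ≥ p.
Write w = xyz as guaranteed by the lemma, with |xy| ≤ p and |y| ≥ 1.
The first p characters of w are 0's, so xy (and hence y) consists only of 0's. Write y = 0^k, 1 ≤ k ≤ p.
Pump with i = 2: xy^2z = 0^{p+k} 1 0^p. Its reverse is 0^p 1 0^{p+k}, which differs from xy^2z since k ≥ 1. So xy^2z is not a palindrome and xy^2z ∉ L.
This is a contradiction; hence L is not regular.

0^{p+k} 1 0^p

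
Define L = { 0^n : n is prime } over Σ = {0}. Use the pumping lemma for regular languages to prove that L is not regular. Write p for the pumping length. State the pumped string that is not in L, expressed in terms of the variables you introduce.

Assume L is regular; let p be its pumping constant.
Let q be a prime with q ≥ p+2 (infinitely many primes exist), and take w = 0^q ∈ L with |w| = q ≥ p.
Write w = xyz as guaranteed by the lemma, with |xy| ≤ p and |y| > 0.
Then y = 0^k for some k with 1 ≤ k ≤ p.
Since 1 ≤ k ≤ p, |xz| = q-k. Pump with i = q+1: |xy^{q+1}z| = (q-k)+(q+1)k = q+qk = q(1+k), which is composite (both factors ≥ 2). So xy^{q+1}z = 0^{q(1+k)} ∉ L.
This contradicts the pumping lemma, so L is not regular.

0^{q(1+k)}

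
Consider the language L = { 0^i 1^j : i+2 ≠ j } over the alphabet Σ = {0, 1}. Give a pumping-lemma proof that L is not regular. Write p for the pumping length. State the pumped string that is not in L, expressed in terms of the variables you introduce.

Assume L is regular; let p be its pumping constant.
Choose w = 0^p 1^{p+p!+2}. Since p ≠ (p+p!+2)-2 = p+p!, w ∈ L; and |w| ≥ p.
Write w = xyz as guaranteed by the lemma, with |xy| ≤ p and |y| ≥ 1.
Since the first p symbols of w are all 0's and |xy| ≤ p, y lies entirely in the leading 0-block: y = 0^k for some k with 1 ≤ k ≤ p.
Since 1 ≤ k ≤ p, k divides p!; set t = 1 + p!/k. Then xy^t z has p + (p!/k)·k = p + p! copies of 0. Now the 0-count is p+p! and (1-count)-2 = (p+p!+2)-2 = p+p!, so i+2 ≠ j fails. So xy^t z = 0^{p+p!} 1^{p+p!+2} ∉ L.
Contradiction. Therefore L is not regular.

0^{p+p!} 1^{p+p!+2}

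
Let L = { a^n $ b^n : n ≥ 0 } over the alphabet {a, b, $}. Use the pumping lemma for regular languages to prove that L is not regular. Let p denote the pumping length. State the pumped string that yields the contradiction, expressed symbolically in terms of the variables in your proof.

Toward a contradiction, assume L is regular with pumping length p.
Take w = a^p $ b^p ∈ L with |w| = 2p+1 ≥ p.
By the pumping lemma, w = xyz with |xy| ≤ p and y is nonempty.
The first p characters of w are a's, so xy (and hence y) consists only of a's. Write y = a^k, 1 ≤ k ≤ p.
Pump with i = 2: xy^2z = a^{p+k} $ b^p, which would require p+k = p. But k ≥ 1, so xy^2z ∉ L.
This contradicts the pumping lemma, so L is not regular.

a^{p+k} $ b^p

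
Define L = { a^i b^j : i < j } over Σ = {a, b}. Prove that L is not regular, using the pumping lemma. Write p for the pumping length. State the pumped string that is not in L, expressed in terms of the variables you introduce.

Assume L is regular. Let p be the pumping length given by the pumping lemma.
Choose w = a^p b^{p+1} ∈ L, with |w| = 2p+1 ≥ p.
Write w = xyz as guaranteed by the lemma, with |xy| ≤ p and y is nonempty.
Since the first p symbols of w are all a's and |xy| ≤ p, y lies entirely in the leading a-block: y = a^k for some k with 1 ≤ k ≤ p.
Consider xy^2z = a^{p+k} b^{p+1}. Since k ≥ 1, the a-count p+k is at least p+1, so i < j fails; thus xy^2z ∉ L.
This is a contradiction; hence L is not regular.

a^{p+k} b^{p+1}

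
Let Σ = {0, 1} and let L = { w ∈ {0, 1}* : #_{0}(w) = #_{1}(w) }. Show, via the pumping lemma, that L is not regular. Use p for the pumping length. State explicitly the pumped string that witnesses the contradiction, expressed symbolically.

0^{p+k} 1^p

Toward a contradiction, assume L is regular with pumping length p.
Choose w = 0^p 1^p ∈ L with |w| = 2p ≥ p.
By the pumping lemma, w = xyz with |xy| ≤ p and y is nonempty.
Because |xy| ≤ p and w begins with p copies of 0, we have y = 0^k with 1 ≤ k ≤ p.
Pump with i = 2: xy^2z = 0^{p+k} 1^p has p+k occurrences of 0 but only p of 1. Since k ≥ 1 the counts differ, so xy^2z ∉ L.
Contradiction. Therefore L is not regular.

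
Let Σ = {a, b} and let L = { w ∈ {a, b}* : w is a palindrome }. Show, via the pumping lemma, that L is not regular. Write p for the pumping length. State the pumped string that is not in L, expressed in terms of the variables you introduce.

a^{p+k} b a^p

Suppose for contradiction that L is regular, and let p be the pumping length.
Take w = a^p b a^p, a palindrome of length 2p+1 ≥ p.
The pumping lemma gives a decomposition w = xyz where |xy| ≤ p and |y| ≥ 1.
The first p characters of w are a's, so xy (and hence y) consists only of a's. Write y = a^k, 1 ≤ k ≤ p.
Pump with i = 2: xy^2z = a^{p+k} b a^p. Its reverse is a^p b a^{p+k}, which differs from xy^2z since k ≥ 1. So xy^2z is not a palindrome and xy^2z ∉ L.
This is a contradiction; hence L is not regular.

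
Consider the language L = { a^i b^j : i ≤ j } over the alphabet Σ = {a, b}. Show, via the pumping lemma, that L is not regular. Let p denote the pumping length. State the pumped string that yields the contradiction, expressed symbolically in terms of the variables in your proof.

a^{p+k} b^p

Assume L is regular. Let p be the pumping length given by the pumping lemma.
Choose w = a^p b^p ∈ L, with |w| = 2p ≥ p.
By the pumping lemma, w = xyz with |xy| ≤ p and |y| > 0.
Since the first p symbols of w are all a's and |xy| ≤ p, y lies entirely in the leading a-block: y = a^k for some k with 1 ≤ k ≤ p.
Consider xy^2z = a^{p+k} b^p. Since k ≥ 1, the a-count p+k exceeds the b-count p, so i ≤ j fails; thus xy^2z ∉ L.
This is a contradiction; hence L is not regular.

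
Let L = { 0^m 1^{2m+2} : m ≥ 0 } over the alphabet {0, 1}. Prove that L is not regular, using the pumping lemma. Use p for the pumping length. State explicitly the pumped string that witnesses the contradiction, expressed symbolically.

Assume L is regular. Let p be the pumping length given by the pumping lemma.
Choose w = 0^p 1^{2p+2}, which is in L with |w| = 3p+2 ≥ p.
By the pumping lemma, w = xyz with |xy| ≤ p and y is nonempty.
Since the first p symbols of w are all 0's and |xy| ≤ p, y lies entirely in the leading 0-block: y = 0^k for some k with 1 ≤ k ≤ p.
Pump with i = 2: xy^2z = 0^{p+k} 1^{2p+2}. For this to lie in L we would need 2p+2 = 2(p+k)+2, which forces k = 0. But k ≥ 1, so xy^2z ∉ L.
This is a contradiction; hence L is not regular.

0^{p+k} 1^{2p+2}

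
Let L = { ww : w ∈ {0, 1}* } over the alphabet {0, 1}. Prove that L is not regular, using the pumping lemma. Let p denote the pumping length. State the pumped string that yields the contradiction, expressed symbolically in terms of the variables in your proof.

0^{p+k} 1^p 0^p 1^p

Assume L is regular. Let p be the pumping length given by the pumping lemma.
Take w = 0^p 1^p 0^p 1^p = uu where u = 0^p1^p; then w ∈ L and |w| = 4p ≥ p.
By the pumping lemma, w = xyz with |xy| ≤ p and |y| ≥ 1.
The first p characters of w are 0's, so xy (and hence y) consists only of 0's. Write y = 0^k, 1 ≤ k ≤ p.
Pump with i = 2: xy^2z = 0^{p+k} 1^p 0^p 1^p, of length 4p+k. Suppose this equals vv. The string starts with 0 and ends with 1, so v does too; thus the boundary between the two copies of v is a 1→0 transition. There is exactly one such transition, at position 2p+k, so |v| = 2p+k and |vv| = 4p+2k ≠ 4p+k since k ≥ 1. So xy^2z ∉ L.
This is a contradiction; hence L is not regular.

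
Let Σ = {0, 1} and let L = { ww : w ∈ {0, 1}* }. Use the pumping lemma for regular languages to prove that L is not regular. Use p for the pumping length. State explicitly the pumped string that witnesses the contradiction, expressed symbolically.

0^{p+k} 1^p 0^p 1^p

Assume L is regular. Let p be the pumping length given by the pumping lemma.
Take w = 0^p 1^p 0^p 1^p = uu where u = 0^p1^p; then w ∈ L and |w| = 4p ≥ p.
Write w = xyz as guaranteed by the lemma, with |xy| ≤ p and |y| > 0.
Because |xy| ≤ p and w begins with p copies of 0, we have y = 0^k with 1 ≤ k ≤ p.
Pump with i = 2: xy^2z = 0^{p+k} 1^p 0^p 1^p, of length 4p+k. Suppose this equals vv. The string starts with 0 and ends with 1, so v does too; thus the boundary between the two copies of v is a 1→0 transition. There is exactly one such transition, at position 2p+k, so |v| = 2p+k and |vv| = 4p+2k ≠ 4p+k since k ≥ 1. So xy^2z ∉ L.
This contradicts the pumping lemma, so L is not regular.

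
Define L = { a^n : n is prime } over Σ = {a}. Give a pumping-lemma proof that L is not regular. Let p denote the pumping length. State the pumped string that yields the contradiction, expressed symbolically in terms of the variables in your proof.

a^{q(1+k)}

Assume L is regular. Let p be the pumping length given by the pumping lemma.
Let q be a prime with q ≥ p+2 (infinitely many primes exist), and take w = a^q ∈ L with |w| = q ≥ p.
By the pumping lemma, w = xyz with |xy| ≤ p and |y| > 0.
Then y = a^k for some k with 1 ≤ k ≤ p.
Since 1 ≤ k ≤ p, |xz| = q-k. Pump with i = q+1: |xy^{q+1}z| = (q-k)+(q+1)k = q+qk = q(1+k), which is composite (both factors ≥ 2). So xy^{q+1}z = a^{q(1+k)} ∉ L.
This contradicts the pumping lemma, so L is not regular.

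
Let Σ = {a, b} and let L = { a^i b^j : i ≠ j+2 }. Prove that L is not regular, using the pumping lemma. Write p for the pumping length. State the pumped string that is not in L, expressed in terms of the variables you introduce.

Assume L is regular; let p be its pumping constant.
Choose w = a^p b^{p+p!-2}. Since p ≠ (p+p!-2)+2 = p+p!, w ∈ L; and |w| ≥ p.
By the pumping lemma, w = xyz with |xy| ≤ p and |y| ≥ 1.
Since the first p symbols of w are all a's and |xy| ≤ p, y lies entirely in the leading a-block: y = a^k for some k with 1 ≤ k ≤ p.
Since 1 ≤ k ≤ p, k divides p!; set t = 1 + p!/k. Then xy^t z has p + (p!/k)·k = p + p! copies of a. Now the a-count is p+p! and (b-count)+2 = (p+p!-2)+2 = p+p!, so i ≠ j+2 fails. So xy^t z = a^{p+p!} b^{p+p!-2} ∉ L.
Contradiction. Therefore L is not regular.

a^{p+p!} b^{p+p!-2}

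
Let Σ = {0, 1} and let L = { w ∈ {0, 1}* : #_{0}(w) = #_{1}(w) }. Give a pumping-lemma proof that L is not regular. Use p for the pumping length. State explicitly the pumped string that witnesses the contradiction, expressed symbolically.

Assume L is regular. Let p be the pumping length given by the pumping lemma.
Choose w = 0^p 1^p ∈ L with |w| = 2p ≥ p.
Write w = xyz as guaranteed by the lemma, with |xy| ≤ p and |y| > 0.
Because |xy| ≤ p and w begins with p copies of 0, we have y = 0^k with 1 ≤ k ≤ p.
Pump with i = 2: xy^2z = 0^{p+k} 1^p has p+k occurrences of 0 but only p of 1. Since k ≥ 1 the counts differ, so xy^2z ∉ L.
This contradicts the pumping lemma, so L is not regular.

0^{p+k} 1^p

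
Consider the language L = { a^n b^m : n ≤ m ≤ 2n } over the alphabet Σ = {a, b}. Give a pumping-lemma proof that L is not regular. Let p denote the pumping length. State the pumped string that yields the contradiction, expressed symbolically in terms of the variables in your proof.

Toward a contradiction, assume L is regular with pumping length p.
Take w = a^p b^p ∈ L (since p ≤ p ≤ 2p), with |w| = 2p ≥ p.
Write w = xyz as guaranteed by the lemma, with |xy| ≤ p and |y| > 0.
Because |xy| ≤ p and w begins with p copies of a, we have y = a^k with 1 ≤ k ≤ p.
Pump with i = 2: xy^2z = a^{p+k} b^p. Now n = p+k > p = m, so the condition n ≤ m fails. Thus xy^2z ∉ L.
This contradicts the pumping lemma, so L is not regular.

a^{p+k} b^p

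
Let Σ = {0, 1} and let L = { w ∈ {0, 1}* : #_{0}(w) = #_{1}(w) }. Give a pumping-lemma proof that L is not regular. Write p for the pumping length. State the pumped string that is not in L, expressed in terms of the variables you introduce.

Assume L is regular; let p be its pumping constant.
Choose w = 0^p 1^p ∈ L with |w| = 2p ≥ p.
The pumping lemma gives a decomposition w = xyz where |xy| ≤ p and y is nonempty.
Since the first p symbols of w are all 0's and |xy| ≤ p, y lies entirely in the leading 0-block: y = 0^k for some k with 1 ≤ k ≤ p.
Pump with i = 2: xy^2z = 0^{p+k} 1^p has p+k occurrences of 0 but only p of 1. Since k ≥ 1 the counts differ, so xy^2z ∉ L.
This is a contradiction; hence L is not regular.

0^{p+k} 1^p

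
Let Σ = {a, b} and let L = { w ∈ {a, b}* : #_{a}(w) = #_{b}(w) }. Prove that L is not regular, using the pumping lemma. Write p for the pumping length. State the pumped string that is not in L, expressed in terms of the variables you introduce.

Assume L is regular; let p be its pumping constant.
Choose w = a^p b^p ∈ L with |w| = 2p ≥ p.
By the pumping lemma, w = xyz with |xy| ≤ p and y is nonempty.
Because |xy| ≤ p and w begins with p copies of a, we have y = a^k with 1 ≤ k ≤ p.
Pump with i = 2: xy^2z = a^{p+k} b^p has p+k occurrences of a but only p of b. Since k ≥ 1 the counts differ, so xy^2z ∉ L.
Contradiction. Therefore L is not regular.

a^{p+k} b^p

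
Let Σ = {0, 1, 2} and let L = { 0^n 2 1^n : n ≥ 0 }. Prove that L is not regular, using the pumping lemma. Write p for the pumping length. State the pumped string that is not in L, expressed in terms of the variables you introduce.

Suppose for contradiction that L is regular, and let p be the pumping length.
Take w = 0^p 2 1^p ∈ L with |w| = 2p+1 ≥ p.
The pumping lemma gives a decomposition w = xyz where |xy| ≤ p and y is nonempty.
The first p characters of w are 0's, so xy (and hence y) consists only of 0's. Write y = 0^k, 1 ≤ k ≤ p.
Pump with i = 2: xy^2z = 0^{p+k} 2 1^p, which would require p+k = p. But k ≥ 1, so xy^2z ∉ L.
Contradiction. Therefore L is not regular.

0^{p+k} 2 1^p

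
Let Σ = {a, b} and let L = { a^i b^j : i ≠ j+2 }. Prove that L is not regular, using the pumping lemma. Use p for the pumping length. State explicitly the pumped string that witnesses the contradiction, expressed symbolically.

a^{p+p!} b^{p+p!-2}

Toward a contradiction, assume L is regular with pumping length p.
Choose w = a^p b^{p+p!-2}. Since p ≠ (p+p!-2)+2 = p+p!, w ∈ L; and |w| ≥ p.
The pumping lemma gives a decomposition w = xyz where |xy| ≤ p and y is nonempty.
The first p characters of w are a's, so xy (and hence y) consists only of a's. Write y = a^k, 1 ≤ k ≤ p.
Since 1 ≤ k ≤ p, k divides p!; set t = 1 + p!/k. Then xy^t z has p + (p!/k)·k = p + p! copies of a. Now the a-count is p+p! and (b-count)+2 = (p+p!-2)+2 = p+p!, so i ≠ j+2 fails. So xy^t z = a^{p+p!} b^{p+p!-2} ∉ L.
This is a contradiction; hence L is not regular.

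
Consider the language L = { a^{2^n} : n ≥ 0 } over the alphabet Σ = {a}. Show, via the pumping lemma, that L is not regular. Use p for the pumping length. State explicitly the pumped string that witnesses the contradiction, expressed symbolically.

Toward a contradiction, assume L is regular with pumping length p.
Take w = a^{2^p} ∈ L with |w| = 2^p ≥ p.
Write w = xyz as guaranteed by the lemma, with |xy| ≤ p and |y| > 0.
Then y = a^k for some k with 1 ≤ k ≤ p.
Pump with i = 2: xy^2z = a^{2^p+k}. Since 1 ≤ k ≤ p < 2^p, we have 2^p < 2^p+k < 2^{p+1}, so 2^p+k is not a power of 2. So xy^2z ∉ L.
This is a contradiction; hence L is not regular.

a^{2^p+k}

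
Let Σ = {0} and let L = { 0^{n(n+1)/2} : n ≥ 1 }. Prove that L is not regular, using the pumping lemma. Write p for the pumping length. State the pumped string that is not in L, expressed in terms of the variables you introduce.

0^{p(p+1)/2+k}

Assume L is regular. Let p be the pumping length given by the pumping lemma.
Take w = 0^{p(p+1)/2} ∈ L with |w| = p(p+1)/2 ≥ p.
By the pumping lemma, w = xyz with |xy| ≤ p and |y| > 0.
Then y = 0^k for some k with 1 ≤ k ≤ p.
Pump with i = 2: xy^2z = 0^{p(p+1)/2+k}. Since 1 ≤ k ≤ p, p(p+1)/2 < p(p+1)/2+k ≤ p(p+1)/2+p < (p+1)(p+2)/2, so p(p+1)/2+k is strictly between consecutive triangular numbers. So xy^2z ∉ L.
This is a contradiction; hence L is not regular.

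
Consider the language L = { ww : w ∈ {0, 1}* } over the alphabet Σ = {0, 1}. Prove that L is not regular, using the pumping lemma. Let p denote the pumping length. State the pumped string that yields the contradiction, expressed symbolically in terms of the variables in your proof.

0^{p+k} 1^p 0^p 1^p

Assume L is regular. Let p be the pumping length given by the pumping lemma.
Take w = 0^p 1^p 0^p 1^p = uu where u = 0^p1^p; then w ∈ L and |w| = 4p ≥ p.
Write w = xyz as guaranteed by the lemma, with |xy| ≤ p and |y| > 0.
Since the first p symbols of w are all 0's and |xy| ≤ p, y lies entirely in the leading 0-block: y = 0^k for some k with 1 ≤ k ≤ p.
Pump with i = 2: xy^2z = 0^{p+k} 1^p 0^p 1^p, of length 4p+k. Suppose this equals vv. The string starts with 0 and ends with 1, so v does too; thus the boundary between the two copies of v is a 1→0 transition. There is exactly one such transition, at position 2p+k, so |v| = 2p+k and |vv| = 4p+2k ≠ 4p+k since k ≥ 1. So xy^2z ∉ L.
Contradiction. Therefore L is not regular.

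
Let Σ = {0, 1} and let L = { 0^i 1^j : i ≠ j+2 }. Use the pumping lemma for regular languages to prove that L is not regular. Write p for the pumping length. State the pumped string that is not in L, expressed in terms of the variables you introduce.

0^{p+p!} 1^{p+p!-2}

Suppose for contradiction that L is regular, and let p be the pumping length.
Choose w = 0^p 1^{p+p!-2}. Since p ≠ (p+p!-2)+2 = p+p!, w ∈ L; and |w| ≥ p.
By the pumping lemma, w = xyz with |xy| ≤ p and |y| ≥ 1.
Since the first p symbols of w are all 0's and |xy| ≤ p, y lies entirely in the leading 0-block: y = 0^k for some k with 1 ≤ k ≤ p.
Since 1 ≤ k ≤ p, k divides p!; set t = 1 + p!/k. Then xy^t z has p + (p!/k)·k = p + p! copies of 0. Now the 0-count is p+p! and (1-count)+2 = (p+p!-2)+2 = p+p!, so i ≠ j+2 fails. So xy^t z = 0^{p+p!} 1^{p+p!-2} ∉ L.
This contradicts the pumping lemma, so L is not regular.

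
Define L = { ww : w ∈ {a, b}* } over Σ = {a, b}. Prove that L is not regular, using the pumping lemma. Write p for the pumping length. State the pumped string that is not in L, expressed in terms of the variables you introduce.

a^{p+k} b^p a^p b^p

Assume L is regular; let p be its pumping constant.
Take w = a^p b^p a^p b^p = uu where u = a^pb^p; then w ∈ L and |w| = 4p ≥ p.
The pumping lemma gives a decomposition w = xyz where |xy| ≤ p and y is nonempty.
Since the first p symbols of w are all a's and |xy| ≤ p, y lies entirely in the leading a-block: y = a^k for some k with 1 ≤ k ≤ p.
Pump with i = 2: xy^2z = a^{p+k} b^p a^p b^p, of length 4p+k. Suppose this equals vv. The string starts with a and ends with b, so v does too; thus the boundary between the two copies of v is a b→a transition. There is exactly one such transition, at position 2p+k, so |v| = 2p+k and |vv| = 4p+2k ≠ 4p+k since k ≥ 1. So xy^2z ∉ L.
This contradicts the pumping lemma, so L is not regular.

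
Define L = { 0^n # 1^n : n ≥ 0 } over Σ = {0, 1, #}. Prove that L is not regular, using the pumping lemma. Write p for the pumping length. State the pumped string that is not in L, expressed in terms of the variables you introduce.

Assume L is regular. Let p be the pumping length given by the pumping lemma.
Take w = 0^p # 1^p ∈ L with |w| = 2p+1 ≥ p.
By the pumping lemma, w = xyz with |xy| ≤ p and y is nonempty.
Because |xy| ≤ p and w begins with p copies of 0, we have y = 0^k with 1 ≤ k ≤ p.
Pump with i = 2: xy^2z = 0^{p+k} # 1^p, which would require p+k = p. But k ≥ 1, so xy^2z ∉ L.
This contradicts the pumping lemma, so L is not regular.

0^{p+k} # 1^p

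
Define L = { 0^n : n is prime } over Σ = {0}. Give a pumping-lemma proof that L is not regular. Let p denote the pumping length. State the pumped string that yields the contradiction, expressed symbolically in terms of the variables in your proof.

0^{q(1+k)}

Suppose for contradiction that L is regular, and let p be the pumping length.
Let q be a prime with q ≥ p+2 (infinitely many primes exist), and take w = 0^q ∈ L with |w| = q ≥ p.
By the pumping lemma, w = xyz with |xy| ≤ p and |y| > 0.
Then y = 0^k for some k with 1 ≤ k ≤ p.
Since 1 ≤ k ≤ p, |xz| = q-k. Pump with i = q+1: |xy^{q+1}z| = (q-k)+(q+1)k = q+qk = q(1+k), which is composite (both factors ≥ 2). So xy^{q+1}z = 0^{q(1+k)} ∉ L.
This is a contradiction; hence L is not regular.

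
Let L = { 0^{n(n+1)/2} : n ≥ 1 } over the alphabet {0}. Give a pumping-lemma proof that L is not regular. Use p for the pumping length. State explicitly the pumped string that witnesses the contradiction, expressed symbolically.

Toward a contradiction, assume L is regular with pumping length p.
Take w = 0^{p(p+1)/2} ∈ L with |w| = p(p+1)/2 ≥ p.
By the pumping lemma, w = xyz with |xy| ≤ p and y is nonempty.
Then y = 0^k for some k with 1 ≤ k ≤ p.
Pump with i = 2: xy^2z = 0^{p(p+1)/2+k}. Since 1 ≤ k ≤ p, p(p+1)/2 < p(p+1)/2+k ≤ p(p+1)/2+p < (p+1)(p+2)/2, so p(p+1)/2+k is strictly between consecutive triangular numbers. So xy^2z ∉ L.
Contradiction. Therefore L is not regular.

0^{p(p+1)/2+k}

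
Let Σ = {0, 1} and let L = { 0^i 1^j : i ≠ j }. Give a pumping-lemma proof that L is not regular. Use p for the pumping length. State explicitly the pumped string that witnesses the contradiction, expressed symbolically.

0^{p+p!} 1^{p+p!}

Assume L is regular. Let p be the pumping length given by the pumping lemma.
Choose w = 0^p 1^{p+p!}. Since p ≠ p+p!, w ∈ L; and |w| ≥ p.
Write w = xyz as guaranteed by the lemma, with |xy| ≤ p and |y| > 0.
Since the first p symbols of w are all 0's and |xy| ≤ p, y lies entirely in the leading 0-block: y = 0^k for some k with 1 ≤ k ≤ p.
Since 1 ≤ k ≤ p, k divides p!; set t = 1 + p!/k. Then xy^t z has p + (p!/k)·k = p + p! copies of 0. Now the 0-count equals the 1-count, so i ≠ j fails. So xy^t z = 0^{p+p!} 1^{p+p!} ∉ L.
This is a contradiction; hence L is not regular.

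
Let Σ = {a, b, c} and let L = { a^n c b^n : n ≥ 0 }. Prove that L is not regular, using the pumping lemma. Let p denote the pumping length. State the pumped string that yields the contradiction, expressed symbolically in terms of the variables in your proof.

a^{p+k} c b^p

Assume L is regular; let p be its pumping constant.
Take w = a^p c b^p ∈ L with |w| = 2p+1 ≥ p.
Write w = xyz as guaranteed by the lemma, with |xy| ≤ p and |y| ≥ 1.
Since the first p symbols of w are all a's and |xy| ≤ p, y lies entirely in the leading a-block: y = a^k for some k with 1 ≤ k ≤ p.
Pump with i = 2: xy^2z = a^{p+k} c b^p, which would require p+k = p. But k ≥ 1, so xy^2z ∉ L.
Contradiction. Therefore L is not regular.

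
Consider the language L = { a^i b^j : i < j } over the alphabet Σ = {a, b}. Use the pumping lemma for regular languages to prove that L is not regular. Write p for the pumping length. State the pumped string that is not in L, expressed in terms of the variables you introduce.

a^{p+k} b^{p+1}

Assume L is regular; let p be its pumping constant.
Choose w = a^p b^{p+1} ∈ L, with |w| = 2p+1 ≥ p.
By the pumping lemma, w = xyz with |xy| ≤ p and |y| ≥ 1.
The first p characters of w are a's, so xy (and hence y) consists only of a's. Write y = a^k, 1 ≤ k ≤ p.
Consider xy^2z = a^{p+k} b^{p+1}. Since k ≥ 1, the a-count p+k is at least p+1, so i < j fails; thus xy^2z ∉ L.
This is a contradiction; hence L is not regular.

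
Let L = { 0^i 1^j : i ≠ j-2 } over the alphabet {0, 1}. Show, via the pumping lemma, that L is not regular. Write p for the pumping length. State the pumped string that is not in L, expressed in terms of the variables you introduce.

Assume L is regular; let p be its pumping constant.
Choose w = 0^p 1^{p+p!+2}. Since p ≠ (p+p!+2)-2 = p+p!, w ∈ L; and |w| ≥ p.
By the pumping lemma, w = xyz with |xy| ≤ p and |y| > 0.
The first p characters of w are 0's, so xy (and hence y) consists only of 0's. Write y = 0^k, 1 ≤ k ≤ p.
Since 1 ≤ k ≤ p, k divides p!; set t = 1 + p!/k. Then xy^t z has p + (p!/k)·k = p + p! copies of 0. Now the 0-count is p+p! and (1-count)-2 = (p+p!+2)-2 = p+p!, so i ≠ j-2 fails. So xy^t z = 0^{p+p!} 1^{p+p!+2} ∉ L.
This is a contradiction; hence L is not regular.

0^{p+p!} 1^{p+p!+2}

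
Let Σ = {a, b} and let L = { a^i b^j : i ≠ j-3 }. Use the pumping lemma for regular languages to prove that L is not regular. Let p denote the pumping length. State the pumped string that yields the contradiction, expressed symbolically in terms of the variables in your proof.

Toward a contradiction, assume L is regular with pumping length p.
Choose w = a^p b^{p+p!+3}. Since p ≠ (p+p!+3)-3 = p+p!, w ∈ L; and |w| ≥ p.
Write w = xyz as guaranteed by the lemma, with |xy| ≤ p and |y| ≥ 1.
The first p characters of w are a's, so xy (and hence y) consists only of a's. Write y = a^k, 1 ≤ k ≤ p.
Since 1 ≤ k ≤ p, k divides p!; set t = 1 + p!/k. Then xy^t z has p + (p!/k)·k = p + p! copies of a. Now the a-count is p+p! and (b-count)-3 = (p+p!+3)-3 = p+p!, so i ≠ j-3 fails. So xy^t z = a^{p+p!} b^{p+p!+3} ∉ L.
Contradiction. Therefore L is not regular.

a^{p+p!} b^{p+p!+3}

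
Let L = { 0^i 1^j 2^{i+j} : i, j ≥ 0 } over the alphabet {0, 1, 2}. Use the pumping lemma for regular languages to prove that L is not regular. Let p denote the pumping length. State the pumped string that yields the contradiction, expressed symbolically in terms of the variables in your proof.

0^{p+k} 1^p 2^{2p}

Assume L is regular. Let p be the pumping length given by the pumping lemma.
Take w = 0^p 1^p 2^{2p} ∈ L (with i=j=p, i+j=2p), |w| = 4p ≥ p.
The pumping lemma gives a decomposition w = xyz where |xy| ≤ p and y is nonempty.
Since the first p symbols of w are all 0's and |xy| ≤ p, y lies entirely in the leading 0-block: y = 0^k for some k with 1 ≤ k ≤ p.
Consider xy^2z = 0^{p+k} 1^p 2^{2p}. Now the 0- and 1-counts sum to 2p+k, but the 2-count is 2p ≠ 2p+k. So xy^2z ∉ L.
This is a contradiction; hence L is not regular.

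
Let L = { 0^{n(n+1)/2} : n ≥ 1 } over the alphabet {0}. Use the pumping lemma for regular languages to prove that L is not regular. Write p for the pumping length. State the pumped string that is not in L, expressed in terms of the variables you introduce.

0^{p(p+1)/2+k}

Assume L is regular. Let p be the pumping length given by the pumping lemma.
Take w = 0^{p(p+1)/2} ∈ L with |w| = p(p+1)/2 ≥ p.
The pumping lemma gives a decomposition w = xyz where |xy| ≤ p and y is nonempty.
Then y = 0^k for some k with 1 ≤ k ≤ p.
Pump with i = 2: xy^2z = 0^{p(p+1)/2+k}. Since 1 ≤ k ≤ p, p(p+1)/2 < p(p+1)/2+k ≤ p(p+1)/2+p < (p+1)(p+2)/2, so p(p+1)/2+k is strictly between consecutive triangular numbers. So xy^2z ∉ L.
Contradiction. Therefore L is not regular.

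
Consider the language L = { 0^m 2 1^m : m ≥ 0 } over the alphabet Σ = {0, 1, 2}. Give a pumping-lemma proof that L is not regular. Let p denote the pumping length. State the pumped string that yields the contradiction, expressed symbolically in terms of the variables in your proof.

Toward a contradiction, assume L is regular with pumping length p.
Take w = 0^p 2 1^p ∈ L with |w| = 2p+1 ≥ p.
By the pumping lemma, w = xyz with |xy| ≤ p and |y| > 0.
The first p characters of w are 0's, so xy (and hence y) consists only of 0's. Write y = 0^k, 1 ≤ k ≤ p.
Pump with i = 2: xy^2z = 0^{p+k} 2 1^p, which would require p+k = p. But k ≥ 1, so xy^2z ∉ L.
This is a contradiction; hence L is not regular.

0^{p+k} 2 1^p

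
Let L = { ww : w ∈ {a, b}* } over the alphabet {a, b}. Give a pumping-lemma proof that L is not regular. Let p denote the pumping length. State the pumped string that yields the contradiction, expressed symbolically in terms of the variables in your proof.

Toward a contradiction, assume L is regular with pumping length p.
Take w = a^p b^p a^p b^p = uu where u = a^pb^p; then w ∈ L and |w| = 4p ≥ p.
By the pumping lemma, w = xyz with |xy| ≤ p and |y| ≥ 1.
Since the first p symbols of w are all a's and |xy| ≤ p, y lies entirely in the leading a-block: y = a^k for some k with 1 ≤ k ≤ p.
Pump with i = 2: xy^2z = a^{p+k} b^p a^p b^p, of length 4p+k. Suppose this equals vv. The string starts with a and ends with b, so v does too; thus the boundary between the two copies of v is a b→a transition. There is exactly one such transition, at position 2p+k, so |v| = 2p+k and |vv| = 4p+2k ≠ 4p+k since k ≥ 1. So xy^2z ∉ L.
This is a contradiction; hence L is not regular.

a^{p+k} b^p a^p b^p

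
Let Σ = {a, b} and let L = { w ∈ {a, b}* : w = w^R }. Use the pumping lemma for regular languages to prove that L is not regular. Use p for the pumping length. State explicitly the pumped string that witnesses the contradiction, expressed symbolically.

a^{p+k} b a^p

Assume L is regular. Let p be the pumping length given by the pumping lemma.
Take w = a^p b a^p, a palindrome of length 2p+1 ≥ p.
By the pumping lemma, w = xyz with |xy| ≤ p and y is nonempty.
Since the first p symbols of w are all a's and |xy| ≤ p, y lies entirely in the leading a-block: y = a^k for some k with 1 ≤ k ≤ p.
Pump with i = 2: xy^2z = a^{p+k} b a^p. Its reverse is a^p b a^{p+k}, which differs from xy^2z since k ≥ 1. So xy^2z is not a palindrome and xy^2z ∉ L.
Contradiction. Therefore L is not regular.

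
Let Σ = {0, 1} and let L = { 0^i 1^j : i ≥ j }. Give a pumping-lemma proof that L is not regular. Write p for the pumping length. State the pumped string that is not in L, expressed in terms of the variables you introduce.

Suppose for contradiction that L is regular, and let p be the pumping length.
Choose w = 0^p 1^p ∈ L, with |w| = 2p ≥ p.
Write w = xyz as guaranteed by the lemma, with |xy| ≤ p and y is nonempty.
The first p characters of w are 0's, so xy (and hence y) consists only of 0's. Write y = 0^k, 1 ≤ k ≤ p.
Consider xy^0z = xz = 0^{p-k} 1^p. Since k ≥ 1, the 0-count p-k is less than p, so i ≥ j fails; thus xz ∉ L.
This contradicts the pumping lemma, so L is not regular.

0^{p-k} 1^p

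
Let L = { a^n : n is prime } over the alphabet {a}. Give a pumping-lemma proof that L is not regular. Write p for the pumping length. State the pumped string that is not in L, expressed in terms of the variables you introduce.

a^{q(1+k)}

Assume L is regular; let p be its pumping constant.
Let q be a prime with q ≥ p+2 (infinitely many primes exist), and take w = a^q ∈ L with |w| = q ≥ p.
The pumping lemma gives a decomposition w = xyz where |xy| ≤ p and |y| ≥ 1.
Then y = a^k for some k with 1 ≤ k ≤ p.
Since 1 ≤ k ≤ p, |xz| = q-k. Pump with i = q+1: |xy^{q+1}z| = (q-k)+(q+1)k = q+qk = q(1+k), which is composite (both factors ≥ 2). So xy^{q+1}z = a^{q(1+k)} ∉ L.
Contradiction. Therefore L is not regular.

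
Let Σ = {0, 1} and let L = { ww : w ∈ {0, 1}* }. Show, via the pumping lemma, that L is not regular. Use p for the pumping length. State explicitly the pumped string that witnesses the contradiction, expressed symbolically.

0^{p+k} 1^p 0^p 1^p

Assume L is regular; let p be its pumping constant.
Take w = 0^p 1^p 0^p 1^p = uu where u = 0^p1^p; then w ∈ L and |w| = 4p ≥ p.
The pumping lemma gives a decomposition w = xyz where |xy| ≤ p and |y| > 0.
The first p characters of w are 0's, so xy (and hence y) consists only of 0's. Write y = 0^k, 1 ≤ k ≤ p.
Pump with i = 2: xy^2z = 0^{p+k} 1^p 0^p 1^p, of length 4p+k. Suppose this equals vv. The string starts with 0 and ends with 1, so v does too; thus the boundary between the two copies of v is a 1→0 transition. There is exactly one such transition, at position 2p+k, so |v| = 2p+k and |vv| = 4p+2k ≠ 4p+k since k ≥ 1. So xy^2z ∉ L.
This is a contradiction; hence L is not regular.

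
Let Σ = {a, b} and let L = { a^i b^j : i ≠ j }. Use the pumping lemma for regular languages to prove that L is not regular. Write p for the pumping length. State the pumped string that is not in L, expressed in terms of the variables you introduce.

a^{p+p!} b^{p+p!}

Suppose for contradiction that L is regular, and let p be the pumping length.
Choose w = a^p b^{p+p!}. Since p ≠ p+p!, w ∈ L; and |w| ≥ p.
Write w = xyz as guaranteed by the lemma, with |xy| ≤ p and |y| > 0.
The first p characters of w are a's, so xy (and hence y) consists only of a's. Write y = a^k, 1 ≤ k ≤ p.
Since 1 ≤ k ≤ p, k divides p!; set t = 1 + p!/k. Then xy^t z has p + (p!/k)·k = p + p! copies of a. Now the a-count equals the b-count, so i ≠ j fails. So xy^t z = a^{p+p!} b^{p+p!} ∉ L.
This is a contradiction; hence L is not regular.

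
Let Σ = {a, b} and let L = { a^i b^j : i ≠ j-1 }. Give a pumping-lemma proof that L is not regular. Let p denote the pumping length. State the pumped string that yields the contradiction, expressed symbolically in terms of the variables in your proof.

a^{p+p!} b^{p+p!+1}

Assume L is regular. Let p be the pumping length given by the pumping lemma.
Choose w = a^p b^{p+p!+1}. Since p ≠ (p+p!+1)-1 = p+p!, w ∈ L; and |w| ≥ p.
The pumping lemma gives a decomposition w = xyz where |xy| ≤ p and |y| ≥ 1.
Since the first p symbols of w are all a's and |xy| ≤ p, y lies entirely in the leading a-block: y = a^k for some k with 1 ≤ k ≤ p.
Since 1 ≤ k ≤ p, k divides p!; set t = 1 + p!/k. Then xy^t z has p + (p!/k)·k = p + p! copies of a. Now the a-count is p+p! and (b-count)-1 = (p+p!+1)-1 = p+p!, so i ≠ j-1 fails. So xy^t z = a^{p+p!} b^{p+p!+1} ∉ L.
Contradiction. Therefore L is not regular.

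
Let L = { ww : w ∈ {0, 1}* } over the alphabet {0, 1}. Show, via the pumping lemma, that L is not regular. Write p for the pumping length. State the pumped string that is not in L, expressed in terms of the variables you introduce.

0^{p+k} 1^p 0^p 1^p

Toward a contradiction, assume L is regular with pumping length p.
Take w = 0^p 1^p 0^p 1^p = uu where u = 0^p1^p; then w ∈ L and |w| = 4p ≥ p.
Write w = xyz as guaranteed by the lemma, with |xy| ≤ p and y is nonempty.
The first p characters of w are 0's, so xy (and hence y) consists only of 0's. Write y = 0^k, 1 ≤ k ≤ p.
Pump with i = 2: xy^2z = 0^{p+k} 1^p 0^p 1^p, of length 4p+k. Suppose this equals vv. The string starts with 0 and ends with 1, so v does too; thus the boundary between the two copies of v is a 1→0 transition. There is exactly one such transition, at position 2p+k, so |v| = 2p+k and |vv| = 4p+2k ≠ 4p+k since k ≥ 1. So xy^2z ∉ L.
Contradiction. Therefore L is not regular.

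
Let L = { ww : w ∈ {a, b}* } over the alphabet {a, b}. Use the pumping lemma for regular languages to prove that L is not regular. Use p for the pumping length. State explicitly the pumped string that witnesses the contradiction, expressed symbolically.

Assume L is regular. Let p be the pumping length given by the pumping lemma.
Take w = a^p b^p a^p b^p = uu where u = a^pb^p; then w ∈ L and |w| = 4p ≥ p.
Write w = xyz as guaranteed by the lemma, with |xy| ≤ p and |y| > 0.
Because |xy| ≤ p and w begins with p copies of a, we have y = a^k with 1 ≤ k ≤ p.
Pump with i = 2: xy^2z = a^{p+k} b^p a^p b^p, of length 4p+k. Suppose this equals vv. The string starts with a and ends with b, so v does too; thus the boundary between the two copies of v is a b→a transition. There is exactly one such transition, at position 2p+k, so |v| = 2p+k and |vv| = 4p+2k ≠ 4p+k since k ≥ 1. So xy^2z ∉ L.
This is a contradiction; hence L is not regular.

a^{p+k} b^p a^p b^p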